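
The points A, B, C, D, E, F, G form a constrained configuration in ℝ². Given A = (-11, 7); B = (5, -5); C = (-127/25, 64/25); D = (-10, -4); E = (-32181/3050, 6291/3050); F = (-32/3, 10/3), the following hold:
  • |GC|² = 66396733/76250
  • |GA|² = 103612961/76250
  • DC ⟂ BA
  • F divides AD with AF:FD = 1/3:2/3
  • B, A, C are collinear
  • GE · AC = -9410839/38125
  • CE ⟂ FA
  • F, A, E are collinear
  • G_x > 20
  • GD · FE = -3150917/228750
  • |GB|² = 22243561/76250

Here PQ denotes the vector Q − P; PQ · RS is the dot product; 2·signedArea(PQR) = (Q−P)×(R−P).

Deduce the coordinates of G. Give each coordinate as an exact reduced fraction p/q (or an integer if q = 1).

1. G_x = 62681/3050  [GE · AC = -9410839/38125 ∩ GD · FE = -3150917/228750]
2. G_y = -36791/3050  [GE · AC = -9410839/38125 ∩ GD · FE = -3150917/228750]
   → G = (62681/3050, -36791/3050)

G = (62681/3050, -36791/3050)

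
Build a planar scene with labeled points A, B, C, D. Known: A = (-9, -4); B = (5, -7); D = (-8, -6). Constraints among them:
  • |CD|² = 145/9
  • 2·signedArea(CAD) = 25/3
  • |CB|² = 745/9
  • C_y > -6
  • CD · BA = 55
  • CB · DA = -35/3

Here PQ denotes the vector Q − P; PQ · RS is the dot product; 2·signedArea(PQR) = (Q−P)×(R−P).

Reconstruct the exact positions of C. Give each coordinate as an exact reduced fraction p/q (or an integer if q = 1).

C = (-4, -17/3)

1. C_x = -4  [CD · BA = 55 ∩ 2·signedArea(CAD) = 25/3]
2. C_y = -17/3  [CD · BA = 55 ∩ 2·signedArea(CAD) = 25/3]
   → C = (-4, -17/3)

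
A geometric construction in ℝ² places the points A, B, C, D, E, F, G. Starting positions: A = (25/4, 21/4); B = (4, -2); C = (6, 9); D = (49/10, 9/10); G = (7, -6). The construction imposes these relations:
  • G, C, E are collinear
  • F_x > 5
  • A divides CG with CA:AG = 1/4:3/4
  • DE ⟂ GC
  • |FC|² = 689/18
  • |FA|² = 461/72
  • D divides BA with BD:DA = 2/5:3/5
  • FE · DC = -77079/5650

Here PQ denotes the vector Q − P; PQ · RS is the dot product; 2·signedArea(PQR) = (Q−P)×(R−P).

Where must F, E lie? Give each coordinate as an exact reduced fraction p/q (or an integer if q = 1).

1. E_x = 3691/565  [G, C, E are collinear ∩ DE ⟂ GC]
2. E_y = 114/113  [G, C, E are collinear ∩ DE ⟂ GC]
   → E = (3691/565, 114/113)
3. F_x = 11/2  [line -11/10·x + -81/10·y + 29 = 0 ∩ |FC|² = 689/18]
4. F_y = 17/6  [line -11/10·x + -81/10·y + 29 = 0 ∩ |FC|² = 689/18]
   → F = (11/2, 17/6)

E = (3691/565, 114/113)
F = (11/2, 17/6)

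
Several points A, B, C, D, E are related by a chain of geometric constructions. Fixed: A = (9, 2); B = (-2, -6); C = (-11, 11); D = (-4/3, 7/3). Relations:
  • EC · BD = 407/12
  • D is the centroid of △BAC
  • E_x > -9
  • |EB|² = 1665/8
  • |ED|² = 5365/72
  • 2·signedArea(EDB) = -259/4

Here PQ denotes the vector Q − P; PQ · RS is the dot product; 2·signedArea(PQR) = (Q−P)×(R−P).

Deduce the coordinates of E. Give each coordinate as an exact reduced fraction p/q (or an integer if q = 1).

1. E_x = -35/4  [EC · BD = 407/12 ∩ 2·signedArea(EDB) = -259/4]
2. E_y = 27/4  [EC · BD = 407/12 ∩ 2·signedArea(EDB) = -259/4]
   → E = (-35/4, 27/4)

E = (-35/4, 27/4)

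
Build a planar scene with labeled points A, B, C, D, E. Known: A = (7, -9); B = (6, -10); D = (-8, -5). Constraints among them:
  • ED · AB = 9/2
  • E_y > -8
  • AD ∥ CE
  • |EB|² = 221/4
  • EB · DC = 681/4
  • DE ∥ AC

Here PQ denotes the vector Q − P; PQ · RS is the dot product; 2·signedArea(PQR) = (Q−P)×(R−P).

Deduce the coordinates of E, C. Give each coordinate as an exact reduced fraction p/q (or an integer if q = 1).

1. E_x = -1  [line 1·x + 1·y + 17/2 = 0 ∩ |EB|² = 221/4]
2. E_y = -15/2  [line 1·x + 1·y + 17/2 = 0 ∩ |EB|² = 221/4]
   → E = (-1, -15/2)
3. C_x = 14  [AD ∥ CE ∩ DE ∥ AC]
4. C_y = -23/2  [AD ∥ CE ∩ DE ∥ AC]
   → C = (14, -23/2)

C = (14, -23/2)
E = (-1, -15/2)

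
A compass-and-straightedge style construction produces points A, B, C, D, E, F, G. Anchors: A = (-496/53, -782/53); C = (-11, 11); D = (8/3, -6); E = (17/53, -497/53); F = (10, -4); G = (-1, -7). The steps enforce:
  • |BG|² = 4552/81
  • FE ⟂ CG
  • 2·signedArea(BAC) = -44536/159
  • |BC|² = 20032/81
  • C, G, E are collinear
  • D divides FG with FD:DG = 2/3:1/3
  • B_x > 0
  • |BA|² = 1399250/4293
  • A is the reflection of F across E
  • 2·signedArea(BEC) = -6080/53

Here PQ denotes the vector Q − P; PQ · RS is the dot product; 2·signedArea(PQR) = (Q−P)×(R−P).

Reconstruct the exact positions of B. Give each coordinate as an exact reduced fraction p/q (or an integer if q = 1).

B = (5/9, 1/3)

1. B_x = 5/9  [2·signedArea(BEC) = -6080/53 ∩ 2·signedArea(BAC) = -44536/159]
2. B_y = 1/3  [2·signedArea(BEC) = -6080/53 ∩ 2·signedArea(BAC) = -44536/159]
   → B = (5/9, 1/3)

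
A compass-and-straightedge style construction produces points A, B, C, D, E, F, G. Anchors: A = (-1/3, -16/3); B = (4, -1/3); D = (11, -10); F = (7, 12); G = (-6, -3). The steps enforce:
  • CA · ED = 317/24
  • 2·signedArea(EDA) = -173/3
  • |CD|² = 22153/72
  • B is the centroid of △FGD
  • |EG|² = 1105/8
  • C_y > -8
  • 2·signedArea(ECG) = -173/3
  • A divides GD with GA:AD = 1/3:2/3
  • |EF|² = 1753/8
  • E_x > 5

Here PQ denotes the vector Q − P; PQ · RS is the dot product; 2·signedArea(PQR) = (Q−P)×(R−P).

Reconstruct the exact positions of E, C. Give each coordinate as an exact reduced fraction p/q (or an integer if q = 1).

C = (-77/12, -95/12)
E = (23/4, -11/4)

1. E_x = 23/4  [line -14/3·x + -34/3·y + -13/3 = 0 ∩ |EF|² = 1753/8]
2. E_y = -11/4  [line -14/3·x + -34/3·y + -13/3 = 0 ∩ |EF|² = 1753/8]
   → E = (23/4, -11/4)
3. C_x = -77/12  [2·signedArea(ECG) = -173/3 ∩ CA · ED = 317/24]
4. C_y = -95/12  [2·signedArea(ECG) = -173/3 ∩ CA · ED = 317/24]
   → C = (-77/12, -95/12)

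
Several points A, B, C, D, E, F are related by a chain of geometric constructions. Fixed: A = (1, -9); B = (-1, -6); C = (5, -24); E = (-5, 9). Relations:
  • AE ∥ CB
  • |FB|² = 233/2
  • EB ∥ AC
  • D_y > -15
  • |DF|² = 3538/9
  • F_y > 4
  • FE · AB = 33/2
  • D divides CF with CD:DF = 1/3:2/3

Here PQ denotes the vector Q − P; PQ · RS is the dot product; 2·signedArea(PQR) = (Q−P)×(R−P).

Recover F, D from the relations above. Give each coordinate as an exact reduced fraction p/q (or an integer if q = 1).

1. F_x = -7/2  [line 2·x + -3·y + 41/2 = 0 ∩ |FB|² = 233/2]
2. F_y = 9/2  [line 2·x + -3·y + 41/2 = 0 ∩ |FB|² = 233/2]
   → F = (-7/2, 9/2)
3. D_x = 13/6  [D divides CF with CD:DF = 1/3:2/3]
4. D_y = -29/2  [D divides CF with CD:DF = 1/3:2/3]
   → D = (13/6, -29/2)

D = (13/6, -29/2)
F = (-7/2, 9/2)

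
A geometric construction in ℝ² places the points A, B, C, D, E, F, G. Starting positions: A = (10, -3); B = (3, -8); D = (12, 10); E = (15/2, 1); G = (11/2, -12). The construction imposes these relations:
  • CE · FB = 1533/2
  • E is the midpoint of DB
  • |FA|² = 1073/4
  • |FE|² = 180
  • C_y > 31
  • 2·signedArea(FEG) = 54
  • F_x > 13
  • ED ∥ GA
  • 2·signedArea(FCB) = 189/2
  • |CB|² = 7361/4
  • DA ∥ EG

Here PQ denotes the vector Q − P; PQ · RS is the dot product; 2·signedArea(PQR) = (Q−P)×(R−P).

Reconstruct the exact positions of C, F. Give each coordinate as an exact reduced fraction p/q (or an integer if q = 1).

1. F_x = 27/2  [line 13·x + -2·y + -299/2 = 0 ∩ |FE|² = 180]
2. F_y = 13  [line 13·x + -2·y + -299/2 = 0 ∩ |FE|² = 180]
   → F = (27/2, 13)
3. C_x = 37/2  [CE · FB = 1533/2 ∩ 2·signedArea(FCB) = 189/2]
4. C_y = 32  [CE · FB = 1533/2 ∩ 2·signedArea(FCB) = 189/2]
   → C = (37/2, 32)

C = (37/2, 32)
F = (27/2, 13)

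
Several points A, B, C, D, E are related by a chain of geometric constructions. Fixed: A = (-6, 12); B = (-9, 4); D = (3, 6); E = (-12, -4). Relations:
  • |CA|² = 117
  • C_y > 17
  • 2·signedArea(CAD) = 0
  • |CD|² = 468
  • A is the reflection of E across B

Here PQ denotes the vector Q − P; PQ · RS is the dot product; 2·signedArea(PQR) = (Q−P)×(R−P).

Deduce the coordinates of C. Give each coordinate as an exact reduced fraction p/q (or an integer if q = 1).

C = (-15, 18)

1. C_x = -15  [line 6·x + 9·y + -72 = 0 ∩ |CA|² = 117]
2. C_y = 18  [line 6·x + 9·y + -72 = 0 ∩ |CA|² = 117]
   → C = (-15, 18)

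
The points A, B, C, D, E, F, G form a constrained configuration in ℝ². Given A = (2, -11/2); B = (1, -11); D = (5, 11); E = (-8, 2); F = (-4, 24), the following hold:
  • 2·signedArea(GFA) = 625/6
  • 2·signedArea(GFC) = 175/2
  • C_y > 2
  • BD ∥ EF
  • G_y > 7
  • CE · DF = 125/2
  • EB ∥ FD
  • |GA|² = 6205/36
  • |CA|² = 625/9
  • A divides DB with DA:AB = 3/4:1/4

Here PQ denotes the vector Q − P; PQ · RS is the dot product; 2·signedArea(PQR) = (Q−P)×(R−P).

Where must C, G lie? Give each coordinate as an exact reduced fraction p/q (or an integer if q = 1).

C = (-1/3, 5/2)
G = (43/15, 38/5)

1. C_x = -1/3  [line 9·x + -13·y + 71/2 = 0 ∩ |CA|² = 625/9]
2. C_y = 5/2  [line 9·x + -13·y + 71/2 = 0 ∩ |CA|² = 625/9]
   → C = (-1/3, 5/2)
3. G_x = 43/15  [2·signedArea(GFC) = 175/2 ∩ 2·signedArea(GFA) = 625/6]
4. G_y = 38/5  [2·signedArea(GFC) = 175/2 ∩ 2·signedArea(GFA) = 625/6]
   → G = (43/15, 38/5)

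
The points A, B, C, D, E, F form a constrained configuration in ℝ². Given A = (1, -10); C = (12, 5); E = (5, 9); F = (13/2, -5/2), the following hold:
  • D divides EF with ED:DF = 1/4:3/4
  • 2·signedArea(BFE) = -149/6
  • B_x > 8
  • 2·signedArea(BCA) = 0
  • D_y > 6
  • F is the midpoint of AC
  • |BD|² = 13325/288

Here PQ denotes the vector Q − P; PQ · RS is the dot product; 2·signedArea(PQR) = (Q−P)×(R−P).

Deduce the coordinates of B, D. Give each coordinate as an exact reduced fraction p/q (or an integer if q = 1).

B = (25/3, 0)
D = (43/8, 49/8)

1. B_x = 25/3  [2·signedArea(BCA) = 0 ∩ 2·signedArea(BFE) = -149/6]
2. B_y = 0  [2·signedArea(BCA) = 0 ∩ 2·signedArea(BFE) = -149/6]
   → B = (25/3, 0)
3. D_x = 43/8  [D divides EF with ED:DF = 1/4:3/4]
4. D_y = 49/8  [D divides EF with ED:DF = 1/4:3/4]
   → D = (43/8, 49/8)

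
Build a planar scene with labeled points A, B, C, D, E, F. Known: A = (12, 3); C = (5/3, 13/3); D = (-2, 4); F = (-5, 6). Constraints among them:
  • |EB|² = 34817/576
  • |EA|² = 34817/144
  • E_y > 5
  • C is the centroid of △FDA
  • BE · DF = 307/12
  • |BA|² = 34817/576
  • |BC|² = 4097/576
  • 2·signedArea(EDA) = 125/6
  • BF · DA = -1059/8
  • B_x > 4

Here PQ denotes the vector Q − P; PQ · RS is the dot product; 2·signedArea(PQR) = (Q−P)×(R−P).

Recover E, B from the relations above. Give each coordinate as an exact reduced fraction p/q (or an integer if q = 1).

1. E_x = -10/3  [line 1·x + 14·y + -449/6 = 0 ∩ |EA|² = 34817/144]
2. E_y = 67/12  [line 1·x + 14·y + -449/6 = 0 ∩ |EA|² = 34817/144]
   → E = (-10/3, 67/12)
3. B_x = 13/3  [BE · DF = 307/12 ∩ BF · DA = -1059/8]
4. B_y = 103/24  [BE · DF = 307/12 ∩ BF · DA = -1059/8]
   → B = (13/3, 103/24)

B = (13/3, 103/24)
E = (-10/3, 67/12)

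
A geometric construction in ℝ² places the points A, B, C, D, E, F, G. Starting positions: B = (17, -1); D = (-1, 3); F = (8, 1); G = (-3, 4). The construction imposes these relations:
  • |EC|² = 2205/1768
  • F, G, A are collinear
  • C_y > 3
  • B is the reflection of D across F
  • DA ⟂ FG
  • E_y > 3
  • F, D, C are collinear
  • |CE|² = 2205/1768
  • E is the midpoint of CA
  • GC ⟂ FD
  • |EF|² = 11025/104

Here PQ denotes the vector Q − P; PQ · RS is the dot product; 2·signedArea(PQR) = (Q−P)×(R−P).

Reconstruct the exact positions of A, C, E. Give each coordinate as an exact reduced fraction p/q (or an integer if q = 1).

1. A_x = -23/26  [F, G, A are collinear ∩ DA ⟂ FG]
2. A_y = 89/26  [F, G, A are collinear ∩ DA ⟂ FG]
   → A = (-23/26, 89/26)
3. C_x = -53/17  [F, D, C are collinear ∩ GC ⟂ FD]
4. C_y = 59/17  [F, D, C are collinear ∩ GC ⟂ FD]
   → C = (-53/17, 59/17)
5. E_x = -1769/884  [E is the midpoint of CA]
6. E_y = 3047/884  [E is the midpoint of CA]
   → E = (-1769/884, 3047/884)

A = (-23/26, 89/26)
C = (-53/17, 59/17)
E = (-1769/884, 3047/884)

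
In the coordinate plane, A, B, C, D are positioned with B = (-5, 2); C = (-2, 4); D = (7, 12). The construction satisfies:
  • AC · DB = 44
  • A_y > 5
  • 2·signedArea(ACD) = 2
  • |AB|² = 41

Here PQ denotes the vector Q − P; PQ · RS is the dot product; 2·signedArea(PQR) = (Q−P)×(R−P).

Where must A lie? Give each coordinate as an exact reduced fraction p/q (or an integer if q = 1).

A = (0, 6)

1. A_x = 0  [2·signedArea(ACD) = 2 ∩ AC · DB = 44]
2. A_y = 6  [2·signedArea(ACD) = 2 ∩ AC · DB = 44]
   → A = (0, 6)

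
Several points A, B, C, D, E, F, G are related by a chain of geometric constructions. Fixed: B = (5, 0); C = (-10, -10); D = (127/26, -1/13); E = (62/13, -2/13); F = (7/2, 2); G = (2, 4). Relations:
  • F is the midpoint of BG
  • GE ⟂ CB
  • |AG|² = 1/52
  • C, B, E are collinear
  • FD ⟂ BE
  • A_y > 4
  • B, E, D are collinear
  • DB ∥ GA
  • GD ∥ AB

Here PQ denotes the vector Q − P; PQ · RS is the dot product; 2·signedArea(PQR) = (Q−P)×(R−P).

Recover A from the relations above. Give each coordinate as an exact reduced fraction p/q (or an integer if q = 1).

A = (55/26, 53/13)

1. A_x = 55/26  [GD ∥ AB ∩ DB ∥ GA]
2. A_y = 53/13  [GD ∥ AB ∩ DB ∥ GA]
   → A = (55/26, 53/13)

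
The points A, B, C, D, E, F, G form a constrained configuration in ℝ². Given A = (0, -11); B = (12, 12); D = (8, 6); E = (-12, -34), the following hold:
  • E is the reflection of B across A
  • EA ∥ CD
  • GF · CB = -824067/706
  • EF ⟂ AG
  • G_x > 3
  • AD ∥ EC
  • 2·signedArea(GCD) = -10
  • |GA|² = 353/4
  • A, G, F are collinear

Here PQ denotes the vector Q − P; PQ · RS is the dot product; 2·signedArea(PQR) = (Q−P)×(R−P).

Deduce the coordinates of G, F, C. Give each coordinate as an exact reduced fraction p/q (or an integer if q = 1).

C = (-4, -17)
F = (-3896/353, -12162/353)
G = (4, -5/2)

1. C_x = -4  [EA ∥ CD ∩ AD ∥ EC]
2. C_y = -17  [EA ∥ CD ∩ AD ∥ EC]
   → C = (-4, -17)
3. G_x = 4  [line -23·x + 12·y + 122 = 0 ∩ |GA|² = 353/4]
4. G_y = -5/2  [line -23·x + 12·y + 122 = 0 ∩ |GA|² = 353/4]
   → G = (4, -5/2)
5. F_x = -3896/353  [A, G, F are collinear ∩ EF ⟂ AG]
6. F_y = -12162/353  [A, G, F are collinear ∩ EF ⟂ AG]
   → F = (-3896/353, -12162/353)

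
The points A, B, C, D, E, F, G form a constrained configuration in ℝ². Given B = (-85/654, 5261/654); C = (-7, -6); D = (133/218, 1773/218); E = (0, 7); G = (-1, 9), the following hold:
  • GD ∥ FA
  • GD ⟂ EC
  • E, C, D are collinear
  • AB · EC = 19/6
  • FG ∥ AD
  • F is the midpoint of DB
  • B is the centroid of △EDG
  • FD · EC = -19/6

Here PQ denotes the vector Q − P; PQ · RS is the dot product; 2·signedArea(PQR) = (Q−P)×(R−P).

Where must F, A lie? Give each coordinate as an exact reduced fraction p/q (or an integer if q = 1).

1. F_x = 157/654  [F is the midpoint of DB]
2. F_y = 2645/327  [F is the midpoint of DB]
   → F = (157/654, 2645/327)
3. A_x = 605/327  [FG ∥ AD ∩ GD ∥ FA]
4. A_y = 4723/654  [FG ∥ AD ∩ GD ∥ FA]
   → A = (605/327, 4723/654)

A = (605/327, 4723/654)
F = (157/654, 2645/327)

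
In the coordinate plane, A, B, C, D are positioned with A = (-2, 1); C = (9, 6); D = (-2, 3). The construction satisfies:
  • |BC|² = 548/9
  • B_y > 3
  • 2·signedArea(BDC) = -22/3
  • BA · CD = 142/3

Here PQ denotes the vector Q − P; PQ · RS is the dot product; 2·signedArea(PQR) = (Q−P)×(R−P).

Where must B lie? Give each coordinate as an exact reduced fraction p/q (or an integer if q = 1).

B = (5/3, 10/3)

1. B_x = 5/3  [2·signedArea(BDC) = -22/3 ∩ BA · CD = 142/3]
2. B_y = 10/3  [2·signedArea(BDC) = -22/3 ∩ BA · CD = 142/3]
   → B = (5/3, 10/3)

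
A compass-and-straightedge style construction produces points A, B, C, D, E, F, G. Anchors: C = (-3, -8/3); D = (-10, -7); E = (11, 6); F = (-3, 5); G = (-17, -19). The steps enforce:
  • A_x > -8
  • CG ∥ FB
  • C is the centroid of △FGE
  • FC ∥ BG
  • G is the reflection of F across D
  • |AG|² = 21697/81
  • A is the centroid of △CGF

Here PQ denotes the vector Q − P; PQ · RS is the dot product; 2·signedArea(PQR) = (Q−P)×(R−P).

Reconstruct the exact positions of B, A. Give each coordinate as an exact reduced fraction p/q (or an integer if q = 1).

1. B_x = -17  [FC ∥ BG ∩ CG ∥ FB]
2. B_y = -34/3  [FC ∥ BG ∩ CG ∥ FB]
   → B = (-17, -34/3)
3. A_x = -23/3  [A is the centroid of △CGF]
4. A_y = -50/9  [A is the centroid of △CGF]
   → A = (-23/3, -50/9)

A = (-23/3, -50/9)
B = (-17, -34/3)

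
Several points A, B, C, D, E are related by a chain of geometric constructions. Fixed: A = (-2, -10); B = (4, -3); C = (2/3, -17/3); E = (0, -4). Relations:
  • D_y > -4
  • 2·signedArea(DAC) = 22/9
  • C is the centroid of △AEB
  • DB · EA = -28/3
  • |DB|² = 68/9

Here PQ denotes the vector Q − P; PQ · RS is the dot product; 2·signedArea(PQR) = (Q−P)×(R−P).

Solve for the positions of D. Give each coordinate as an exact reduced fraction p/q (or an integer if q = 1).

D = (4/3, -11/3)

1. D_x = 4/3  [2·signedArea(DAC) = 22/9 ∩ DB · EA = -28/3]
2. D_y = -11/3  [2·signedArea(DAC) = 22/9 ∩ DB · EA = -28/3]
   → D = (4/3, -11/3)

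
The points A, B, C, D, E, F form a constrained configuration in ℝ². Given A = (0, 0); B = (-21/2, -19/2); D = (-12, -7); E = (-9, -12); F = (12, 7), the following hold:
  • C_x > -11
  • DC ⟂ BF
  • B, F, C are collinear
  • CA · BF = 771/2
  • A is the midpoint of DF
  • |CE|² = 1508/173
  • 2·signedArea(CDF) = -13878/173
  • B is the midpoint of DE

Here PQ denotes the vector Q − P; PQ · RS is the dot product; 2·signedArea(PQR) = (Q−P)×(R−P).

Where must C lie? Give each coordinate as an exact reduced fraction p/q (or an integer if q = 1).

1. C_x = -1779/173  [B, F, C are collinear ∩ DC ⟂ BF]
2. C_y = -1616/173  [B, F, C are collinear ∩ DC ⟂ BF]
   → C = (-1779/173, -1616/173)

C = (-1779/173, -1616/173)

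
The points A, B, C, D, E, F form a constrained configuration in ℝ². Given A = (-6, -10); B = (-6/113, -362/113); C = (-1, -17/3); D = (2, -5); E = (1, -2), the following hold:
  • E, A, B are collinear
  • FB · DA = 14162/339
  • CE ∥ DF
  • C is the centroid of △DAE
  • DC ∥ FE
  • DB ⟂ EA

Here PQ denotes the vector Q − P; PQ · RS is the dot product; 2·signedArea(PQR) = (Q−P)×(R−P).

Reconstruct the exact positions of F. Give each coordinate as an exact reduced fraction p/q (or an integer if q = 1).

F = (4, -4/3)

1. F_x = 4  [DC ∥ FE ∩ CE ∥ DF]
2. F_y = -4/3  [DC ∥ FE ∩ CE ∥ DF]
   → F = (4, -4/3)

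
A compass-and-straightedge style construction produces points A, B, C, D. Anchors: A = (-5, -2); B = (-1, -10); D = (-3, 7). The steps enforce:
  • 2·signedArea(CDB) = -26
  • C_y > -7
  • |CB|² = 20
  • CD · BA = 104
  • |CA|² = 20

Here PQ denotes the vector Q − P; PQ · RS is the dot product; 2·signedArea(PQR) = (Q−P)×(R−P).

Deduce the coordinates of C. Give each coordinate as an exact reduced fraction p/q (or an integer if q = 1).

1. C_x = -3  [2·signedArea(CDB) = -26 ∩ CD · BA = 104]
2. C_y = -6  [2·signedArea(CDB) = -26 ∩ CD · BA = 104]
   → C = (-3, -6)

C = (-3, -6)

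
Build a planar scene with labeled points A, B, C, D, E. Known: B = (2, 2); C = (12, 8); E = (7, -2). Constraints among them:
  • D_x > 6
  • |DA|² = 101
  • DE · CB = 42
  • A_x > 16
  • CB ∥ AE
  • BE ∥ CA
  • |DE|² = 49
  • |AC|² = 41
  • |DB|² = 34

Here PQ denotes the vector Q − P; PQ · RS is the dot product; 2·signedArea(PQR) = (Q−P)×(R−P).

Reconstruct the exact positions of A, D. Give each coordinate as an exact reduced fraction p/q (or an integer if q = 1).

A = (17, 4)
D = (7, 5)

1. A_x = 17  [CB ∥ AE ∩ BE ∥ CA]
2. A_y = 4  [CB ∥ AE ∩ BE ∥ CA]
   → A = (17, 4)
3. D_x = 7  [line 10·x + 6·y + -100 = 0 ∩ |DB|² = 34]
4. D_y = 5  [line 10·x + 6·y + -100 = 0 ∩ |DB|² = 34]
   → D = (7, 5)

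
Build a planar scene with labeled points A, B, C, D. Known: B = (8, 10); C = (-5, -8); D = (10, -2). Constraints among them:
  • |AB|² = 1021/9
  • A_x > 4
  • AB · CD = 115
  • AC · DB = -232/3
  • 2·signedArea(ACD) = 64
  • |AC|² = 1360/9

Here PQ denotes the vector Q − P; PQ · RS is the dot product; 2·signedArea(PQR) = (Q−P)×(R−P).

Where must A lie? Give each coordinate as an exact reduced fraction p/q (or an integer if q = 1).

1. A_x = 13/3  [AB · CD = 115 ∩ 2·signedArea(ACD) = 64]
2. A_y = 0  [AB · CD = 115 ∩ 2·signedArea(ACD) = 64]
   → A = (13/3, 0)

A = (13/3, 0)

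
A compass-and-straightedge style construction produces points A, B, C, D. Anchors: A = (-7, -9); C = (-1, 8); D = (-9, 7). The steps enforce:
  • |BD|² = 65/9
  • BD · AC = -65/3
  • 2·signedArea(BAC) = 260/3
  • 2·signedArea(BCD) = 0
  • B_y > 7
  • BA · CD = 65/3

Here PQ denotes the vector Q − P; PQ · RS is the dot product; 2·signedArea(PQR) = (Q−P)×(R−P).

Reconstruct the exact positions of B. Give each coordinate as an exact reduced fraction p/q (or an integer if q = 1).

B = (-19/3, 22/3)

1. B_x = -19/3  [2·signedArea(BCD) = 0 ∩ BD · AC = -65/3]
2. B_y = 22/3  [2·signedArea(BCD) = 0 ∩ BD · AC = -65/3]
   → B = (-19/3, 22/3)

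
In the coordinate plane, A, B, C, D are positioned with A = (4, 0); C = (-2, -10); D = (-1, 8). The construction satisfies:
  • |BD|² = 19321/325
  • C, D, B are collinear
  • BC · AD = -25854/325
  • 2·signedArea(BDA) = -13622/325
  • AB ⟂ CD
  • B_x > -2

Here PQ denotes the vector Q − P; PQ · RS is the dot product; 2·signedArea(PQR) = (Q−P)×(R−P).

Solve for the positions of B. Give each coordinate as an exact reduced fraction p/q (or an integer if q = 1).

B = (-464/325, 98/325)

1. B_x = -464/325  [C, D, B are collinear ∩ AB ⟂ CD]
2. B_y = 98/325  [C, D, B are collinear ∩ AB ⟂ CD]
   → B = (-464/325, 98/325)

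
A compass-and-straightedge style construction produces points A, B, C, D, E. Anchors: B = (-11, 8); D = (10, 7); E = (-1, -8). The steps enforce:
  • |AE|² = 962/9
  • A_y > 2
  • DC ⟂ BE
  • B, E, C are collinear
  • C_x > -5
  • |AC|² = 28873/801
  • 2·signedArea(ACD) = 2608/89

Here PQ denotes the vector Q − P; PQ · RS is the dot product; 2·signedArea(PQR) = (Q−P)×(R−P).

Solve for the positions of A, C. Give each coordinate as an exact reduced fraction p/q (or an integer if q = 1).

1. C_x = -414/89  [B, E, C are collinear ∩ DC ⟂ BE]
2. C_y = -192/89  [B, E, C are collinear ∩ DC ⟂ BE]
   → C = (-414/89, -192/89)
3. A_x = -2/3  [line -815/89·x + 1304/89·y + -3586/89 = 0 ∩ |AC|² = 28873/801]
4. A_y = 7/3  [line -815/89·x + 1304/89·y + -3586/89 = 0 ∩ |AC|² = 28873/801]
   → A = (-2/3, 7/3)

A = (-2/3, 7/3)
C = (-414/89, -192/89)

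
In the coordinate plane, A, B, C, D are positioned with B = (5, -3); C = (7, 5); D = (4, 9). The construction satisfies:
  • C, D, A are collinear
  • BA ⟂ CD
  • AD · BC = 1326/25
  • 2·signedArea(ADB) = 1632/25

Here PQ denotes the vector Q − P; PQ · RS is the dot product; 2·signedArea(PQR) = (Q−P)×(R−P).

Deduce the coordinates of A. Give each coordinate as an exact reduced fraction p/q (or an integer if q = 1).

A = (253/25, 21/25)

1. A_x = 253/25  [C, D, A are collinear ∩ BA ⟂ CD]
2. A_y = 21/25  [C, D, A are collinear ∩ BA ⟂ CD]
   → A = (253/25, 21/25)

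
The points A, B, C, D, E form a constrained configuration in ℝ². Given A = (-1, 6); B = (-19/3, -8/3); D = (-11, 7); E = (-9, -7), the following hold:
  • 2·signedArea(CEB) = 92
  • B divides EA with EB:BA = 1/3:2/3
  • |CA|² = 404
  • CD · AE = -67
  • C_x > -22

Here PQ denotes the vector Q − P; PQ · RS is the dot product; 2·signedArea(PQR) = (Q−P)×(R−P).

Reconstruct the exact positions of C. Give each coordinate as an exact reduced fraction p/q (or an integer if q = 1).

C = (-21, 8)

1. C_x = -21  [2·signedArea(CEB) = 92 ∩ CD · AE = -67]
2. C_y = 8  [2·signedArea(CEB) = 92 ∩ CD · AE = -67]
   → C = (-21, 8)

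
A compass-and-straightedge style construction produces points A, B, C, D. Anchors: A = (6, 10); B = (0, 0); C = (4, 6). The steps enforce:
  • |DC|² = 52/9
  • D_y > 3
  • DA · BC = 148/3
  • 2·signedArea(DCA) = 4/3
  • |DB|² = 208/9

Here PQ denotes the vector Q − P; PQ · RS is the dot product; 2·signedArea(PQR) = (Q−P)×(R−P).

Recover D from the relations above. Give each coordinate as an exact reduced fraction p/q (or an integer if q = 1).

D = (8/3, 4)

1. D_x = 8/3  [DA · BC = 148/3 ∩ 2·signedArea(DCA) = 4/3]
2. D_y = 4  [DA · BC = 148/3 ∩ 2·signedArea(DCA) = 4/3]
   → D = (8/3, 4)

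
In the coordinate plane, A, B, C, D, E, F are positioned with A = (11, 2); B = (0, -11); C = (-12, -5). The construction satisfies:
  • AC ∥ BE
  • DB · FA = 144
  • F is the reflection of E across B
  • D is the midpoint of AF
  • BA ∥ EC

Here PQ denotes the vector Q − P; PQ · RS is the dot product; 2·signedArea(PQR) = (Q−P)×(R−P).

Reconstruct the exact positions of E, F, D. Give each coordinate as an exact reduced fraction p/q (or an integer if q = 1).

D = (17, -1)
E = (-23, -18)
F = (23, -4)

1. E_x = -23  [BA ∥ EC ∩ AC ∥ BE]
2. E_y = -18  [BA ∥ EC ∩ AC ∥ BE]
   → E = (-23, -18)
3. F_x = 23  [F is the reflection of E across B]
4. F_y = -4  [F is the reflection of E across B]
   → F = (23, -4)
5. D_x = 17  [D is the midpoint of AF]
6. D_y = -1  [D is the midpoint of AF]
   → D = (17, -1)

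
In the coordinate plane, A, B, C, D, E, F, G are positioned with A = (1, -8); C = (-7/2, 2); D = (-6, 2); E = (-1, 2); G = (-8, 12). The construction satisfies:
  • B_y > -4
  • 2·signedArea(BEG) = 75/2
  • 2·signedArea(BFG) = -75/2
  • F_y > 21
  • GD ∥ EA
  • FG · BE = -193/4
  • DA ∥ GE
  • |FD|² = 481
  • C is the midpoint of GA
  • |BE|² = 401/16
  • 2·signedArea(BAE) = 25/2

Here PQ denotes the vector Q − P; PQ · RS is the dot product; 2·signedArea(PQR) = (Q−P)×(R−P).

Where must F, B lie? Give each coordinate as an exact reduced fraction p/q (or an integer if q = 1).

1. B_x = -5/4  [2·signedArea(BAE) = 25/2 ∩ 2·signedArea(BEG) = 75/2]
2. B_y = -3  [2·signedArea(BAE) = 25/2 ∩ 2·signedArea(BEG) = 75/2]
   → B = (-5/4, -3)
3. F_x = -15  [FG · BE = -193/4 ∩ 2·signedArea(BFG) = -75/2]
4. F_y = 22  [FG · BE = -193/4 ∩ 2·signedArea(BFG) = -75/2]
   → F = (-15, 22)

B = (-5/4, -3)
F = (-15, 22)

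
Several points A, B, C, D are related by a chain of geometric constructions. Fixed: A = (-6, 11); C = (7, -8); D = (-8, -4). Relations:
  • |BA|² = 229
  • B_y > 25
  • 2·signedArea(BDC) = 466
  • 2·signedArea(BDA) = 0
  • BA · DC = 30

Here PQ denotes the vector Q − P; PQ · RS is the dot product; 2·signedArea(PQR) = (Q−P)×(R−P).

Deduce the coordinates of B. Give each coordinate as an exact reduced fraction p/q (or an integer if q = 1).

B = (-4, 26)

1. B_x = -4  [2·signedArea(BDA) = 0 ∩ 2·signedArea(BDC) = 466]
2. B_y = 26  [2·signedArea(BDA) = 0 ∩ 2·signedArea(BDC) = 466]
   → B = (-4, 26)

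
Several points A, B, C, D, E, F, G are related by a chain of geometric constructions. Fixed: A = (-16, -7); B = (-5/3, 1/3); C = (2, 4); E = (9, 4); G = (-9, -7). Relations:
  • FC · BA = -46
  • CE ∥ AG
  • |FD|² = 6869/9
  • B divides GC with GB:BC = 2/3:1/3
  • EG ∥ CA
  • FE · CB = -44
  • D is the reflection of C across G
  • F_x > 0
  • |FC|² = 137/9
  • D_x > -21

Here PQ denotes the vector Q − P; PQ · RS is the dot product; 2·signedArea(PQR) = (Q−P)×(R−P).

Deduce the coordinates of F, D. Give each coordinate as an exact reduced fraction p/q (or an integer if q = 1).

1. F_x = 2/3  [FE · CB = -44 ∩ FC · BA = -46]
2. F_y = 1/3  [FE · CB = -44 ∩ FC · BA = -46]
   → F = (2/3, 1/3)
3. D_x = -20  [D is the reflection of C across G]
4. D_y = -18  [D is the reflection of C across G]
   → D = (-20, -18)

D = (-20, -18)
F = (2/3, 1/3)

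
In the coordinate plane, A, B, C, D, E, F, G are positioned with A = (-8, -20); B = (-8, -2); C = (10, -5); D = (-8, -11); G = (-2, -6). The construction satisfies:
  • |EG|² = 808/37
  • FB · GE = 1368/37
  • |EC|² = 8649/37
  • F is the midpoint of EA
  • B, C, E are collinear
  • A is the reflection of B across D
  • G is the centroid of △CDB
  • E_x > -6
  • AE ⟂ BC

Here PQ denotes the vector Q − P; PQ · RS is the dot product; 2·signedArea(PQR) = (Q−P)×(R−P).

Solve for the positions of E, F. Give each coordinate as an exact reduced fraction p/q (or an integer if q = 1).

1. E_x = -188/37  [B, C, E are collinear ∩ AE ⟂ BC]
2. E_y = -92/37  [B, C, E are collinear ∩ AE ⟂ BC]
   → E = (-188/37, -92/37)
3. F_x = -242/37  [F is the midpoint of EA]
4. F_y = -416/37  [F is the midpoint of EA]
   → F = (-242/37, -416/37)

E = (-188/37, -92/37)
F = (-242/37, -416/37)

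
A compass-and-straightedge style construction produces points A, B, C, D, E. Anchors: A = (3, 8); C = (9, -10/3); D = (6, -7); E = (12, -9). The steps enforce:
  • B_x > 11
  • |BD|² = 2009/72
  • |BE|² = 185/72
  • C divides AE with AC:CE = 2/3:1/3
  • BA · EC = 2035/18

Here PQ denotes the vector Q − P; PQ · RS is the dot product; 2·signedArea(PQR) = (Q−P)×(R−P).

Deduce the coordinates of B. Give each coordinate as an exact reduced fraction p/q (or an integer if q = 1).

B = (45/4, -91/12)

1. B_x = 45/4  [line 3·x + -17/3·y + -1381/18 = 0 ∩ |BE|² = 185/72]
2. B_y = -91/12  [line 3·x + -17/3·y + -1381/18 = 0 ∩ |BE|² = 185/72]
   → B = (45/4, -91/12)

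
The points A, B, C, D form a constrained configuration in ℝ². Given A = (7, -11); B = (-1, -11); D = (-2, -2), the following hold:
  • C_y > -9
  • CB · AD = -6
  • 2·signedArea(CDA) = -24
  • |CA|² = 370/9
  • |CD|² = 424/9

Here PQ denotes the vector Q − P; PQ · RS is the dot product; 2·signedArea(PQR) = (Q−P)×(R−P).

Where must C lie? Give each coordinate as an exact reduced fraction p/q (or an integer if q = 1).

C = (4/3, -8)

1. C_x = 4/3  [CB · AD = -6 ∩ 2·signedArea(CDA) = -24]
2. C_y = -8  [CB · AD = -6 ∩ 2·signedArea(CDA) = -24]
   → C = (4/3, -8)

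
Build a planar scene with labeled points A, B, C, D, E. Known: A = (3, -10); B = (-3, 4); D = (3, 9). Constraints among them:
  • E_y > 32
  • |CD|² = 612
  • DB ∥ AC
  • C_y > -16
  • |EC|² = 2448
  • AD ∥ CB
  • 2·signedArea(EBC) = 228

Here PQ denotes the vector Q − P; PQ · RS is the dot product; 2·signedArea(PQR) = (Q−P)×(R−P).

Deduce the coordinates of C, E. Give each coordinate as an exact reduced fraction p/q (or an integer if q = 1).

1. C_x = -3  [AD ∥ CB ∩ DB ∥ AC]
2. C_y = -15  [AD ∥ CB ∩ DB ∥ AC]
   → C = (-3, -15)
3. E_x = 9  [2·signedArea(EBC) = 228]
4. E_y = 33  [|EC|² = 2448]
   → E = (9, 33)

C = (-3, -15)
E = (9, 33)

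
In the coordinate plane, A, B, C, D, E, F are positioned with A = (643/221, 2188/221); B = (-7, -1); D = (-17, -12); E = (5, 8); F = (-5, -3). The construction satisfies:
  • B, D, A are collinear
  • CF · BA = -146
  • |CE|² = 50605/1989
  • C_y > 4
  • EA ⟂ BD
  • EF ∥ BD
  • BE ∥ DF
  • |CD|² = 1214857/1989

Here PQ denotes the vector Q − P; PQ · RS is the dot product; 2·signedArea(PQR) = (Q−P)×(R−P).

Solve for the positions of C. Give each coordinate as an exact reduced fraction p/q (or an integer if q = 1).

1. C_x = 643/663  [line -2190/221·x + -2409/221·y + 14089/221 = 0 ∩ |CE|² = 50605/1989]
2. C_y = 3293/663  [line -2190/221·x + -2409/221·y + 14089/221 = 0 ∩ |CE|² = 50605/1989]
   → C = (643/663, 3293/663)

C = (643/663, 3293/663)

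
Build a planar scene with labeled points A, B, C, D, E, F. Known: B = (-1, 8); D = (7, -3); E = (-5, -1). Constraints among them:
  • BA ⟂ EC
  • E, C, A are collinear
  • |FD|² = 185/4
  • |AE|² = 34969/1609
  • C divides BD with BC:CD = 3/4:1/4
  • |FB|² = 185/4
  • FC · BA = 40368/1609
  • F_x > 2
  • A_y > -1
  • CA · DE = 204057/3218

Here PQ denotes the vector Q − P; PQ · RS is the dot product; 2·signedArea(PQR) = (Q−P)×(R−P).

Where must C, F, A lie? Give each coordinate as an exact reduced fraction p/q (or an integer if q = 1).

1. C_x = 5  [C divides BD with BC:CD = 3/4:1/4]
2. C_y = -1/4  [C divides BD with BC:CD = 3/4:1/4]
   → C = (5, -1/4)
3. A_x = -565/1609  [E, C, A are collinear ∩ BA ⟂ EC]
4. A_y = -1048/1609  [E, C, A are collinear ∩ BA ⟂ EC]
   → A = (-565/1609, -1048/1609)
5. F_x = 3  [line -1044/1609·x + 13920/1609·y + -31668/1609 = 0 ∩ |FB|² = 185/4]
6. F_y = 5/2  [line -1044/1609·x + 13920/1609·y + -31668/1609 = 0 ∩ |FB|² = 185/4]
   → F = (3, 5/2)

A = (-565/1609, -1048/1609)
C = (5, -1/4)
F = (3, 5/2)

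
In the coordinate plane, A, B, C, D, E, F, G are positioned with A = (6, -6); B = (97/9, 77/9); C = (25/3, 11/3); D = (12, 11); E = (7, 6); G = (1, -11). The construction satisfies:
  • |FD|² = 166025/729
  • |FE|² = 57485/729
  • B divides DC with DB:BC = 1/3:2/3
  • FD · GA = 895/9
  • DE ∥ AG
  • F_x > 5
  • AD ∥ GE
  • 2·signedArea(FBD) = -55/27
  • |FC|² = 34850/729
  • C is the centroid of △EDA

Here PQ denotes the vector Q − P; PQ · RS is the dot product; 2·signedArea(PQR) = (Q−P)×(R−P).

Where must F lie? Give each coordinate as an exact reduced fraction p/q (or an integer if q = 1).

F = (160/27, -76/27)

1. F_x = 160/27  [2·signedArea(FBD) = -55/27 ∩ FD · GA = 895/9]
2. F_y = -76/27  [2·signedArea(FBD) = -55/27 ∩ FD · GA = 895/9]
   → F = (160/27, -76/27)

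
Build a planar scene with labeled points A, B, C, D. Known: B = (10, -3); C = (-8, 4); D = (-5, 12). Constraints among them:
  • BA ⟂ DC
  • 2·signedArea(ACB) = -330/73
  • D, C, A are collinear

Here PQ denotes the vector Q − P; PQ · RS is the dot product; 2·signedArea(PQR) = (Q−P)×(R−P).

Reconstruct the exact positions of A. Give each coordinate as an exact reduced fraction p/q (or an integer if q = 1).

1. A_x = -590/73  [D, C, A are collinear ∩ BA ⟂ DC]
2. A_y = 276/73  [D, C, A are collinear ∩ BA ⟂ DC]
   → A = (-590/73, 276/73)

A = (-590/73, 276/73)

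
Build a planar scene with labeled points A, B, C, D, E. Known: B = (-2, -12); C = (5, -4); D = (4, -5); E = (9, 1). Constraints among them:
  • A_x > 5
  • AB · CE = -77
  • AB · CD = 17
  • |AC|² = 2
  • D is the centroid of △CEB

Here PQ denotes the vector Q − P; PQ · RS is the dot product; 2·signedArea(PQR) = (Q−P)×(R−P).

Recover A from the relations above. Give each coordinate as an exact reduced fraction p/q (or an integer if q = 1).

1. A_x = 6  [AB · CD = 17 ∩ AB · CE = -77]
2. A_y = -3  [AB · CD = 17 ∩ AB · CE = -77]
   → A = (6, -3)

A = (6, -3)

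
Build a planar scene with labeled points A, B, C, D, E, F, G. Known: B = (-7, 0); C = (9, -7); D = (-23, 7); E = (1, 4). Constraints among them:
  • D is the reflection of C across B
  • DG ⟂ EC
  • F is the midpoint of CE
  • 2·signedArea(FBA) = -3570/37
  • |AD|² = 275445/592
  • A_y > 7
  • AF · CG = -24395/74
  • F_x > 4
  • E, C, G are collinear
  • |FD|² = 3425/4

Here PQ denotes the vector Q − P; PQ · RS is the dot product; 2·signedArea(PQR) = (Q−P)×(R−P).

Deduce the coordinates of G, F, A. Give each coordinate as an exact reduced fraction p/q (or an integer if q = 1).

1. G_x = -323/37  [E, C, G are collinear ∩ DG ⟂ EC]
2. G_y = 643/37  [E, C, G are collinear ∩ DG ⟂ EC]
   → G = (-323/37, 643/37)
3. F_x = 5  [F is the midpoint of CE]
4. F_y = -3/2  [F is the midpoint of CE]
   → F = (5, -3/2)
5. A_x = -53/37  [AF · CG = -24395/74 ∩ 2·signedArea(FBA) = -3570/37]
6. A_y = 1087/148  [AF · CG = -24395/74 ∩ 2·signedArea(FBA) = -3570/37]
   → A = (-53/37, 1087/148)

A = (-53/37, 1087/148)
F = (5, -3/2)
G = (-323/37, 643/37)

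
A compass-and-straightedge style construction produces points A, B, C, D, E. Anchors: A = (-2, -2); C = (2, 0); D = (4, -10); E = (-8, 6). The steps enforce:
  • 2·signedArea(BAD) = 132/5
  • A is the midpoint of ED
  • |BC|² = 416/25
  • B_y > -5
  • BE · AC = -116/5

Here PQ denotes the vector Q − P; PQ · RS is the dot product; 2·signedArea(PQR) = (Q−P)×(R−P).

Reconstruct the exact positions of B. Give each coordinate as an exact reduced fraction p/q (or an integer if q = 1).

1. B_x = 14/5  [2·signedArea(BAD) = 132/5 ∩ BE · AC = -116/5]
2. B_y = -4  [2·signedArea(BAD) = 132/5 ∩ BE · AC = -116/5]
   → B = (14/5, -4)

B = (14/5, -4)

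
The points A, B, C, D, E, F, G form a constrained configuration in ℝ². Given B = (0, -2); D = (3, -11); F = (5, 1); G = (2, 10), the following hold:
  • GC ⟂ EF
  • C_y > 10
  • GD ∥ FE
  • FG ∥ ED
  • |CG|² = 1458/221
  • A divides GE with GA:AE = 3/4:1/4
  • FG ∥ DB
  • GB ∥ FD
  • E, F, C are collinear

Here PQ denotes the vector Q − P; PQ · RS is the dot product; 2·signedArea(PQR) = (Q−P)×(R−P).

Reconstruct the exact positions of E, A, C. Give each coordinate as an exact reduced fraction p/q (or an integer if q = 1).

1. E_x = 6  [FG ∥ ED ∩ GD ∥ FE]
2. E_y = -20  [FG ∥ ED ∩ GD ∥ FE]
   → E = (6, -20)
3. A_x = 5  [A divides GE with GA:AE = 3/4:1/4]
4. A_y = -25/2  [A divides GE with GA:AE = 3/4:1/4]
   → A = (5, -25/2)
5. C_x = 1009/221  [E, F, C are collinear ∩ GC ⟂ EF]
6. C_y = 2237/221  [E, F, C are collinear ∩ GC ⟂ EF]
   → C = (1009/221, 2237/221)

A = (5, -25/2)
C = (1009/221, 2237/221)
E = (6, -20)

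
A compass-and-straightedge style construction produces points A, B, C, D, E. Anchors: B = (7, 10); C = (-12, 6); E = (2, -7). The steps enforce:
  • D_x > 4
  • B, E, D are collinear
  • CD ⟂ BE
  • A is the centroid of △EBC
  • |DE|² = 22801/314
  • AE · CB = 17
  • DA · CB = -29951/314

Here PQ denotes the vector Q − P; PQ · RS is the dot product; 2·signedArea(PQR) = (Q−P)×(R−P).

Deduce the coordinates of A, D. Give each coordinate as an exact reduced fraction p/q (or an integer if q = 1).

A = (-1, 3)
D = (1383/314, 369/314)

1. A_x = -1  [A is the centroid of △EBC]
2. A_y = 3  [A is the centroid of △EBC]
   → A = (-1, 3)
3. D_x = 1383/314  [B, E, D are collinear ∩ CD ⟂ BE]
4. D_y = 369/314  [B, E, D are collinear ∩ CD ⟂ BE]
   → D = (1383/314, 369/314)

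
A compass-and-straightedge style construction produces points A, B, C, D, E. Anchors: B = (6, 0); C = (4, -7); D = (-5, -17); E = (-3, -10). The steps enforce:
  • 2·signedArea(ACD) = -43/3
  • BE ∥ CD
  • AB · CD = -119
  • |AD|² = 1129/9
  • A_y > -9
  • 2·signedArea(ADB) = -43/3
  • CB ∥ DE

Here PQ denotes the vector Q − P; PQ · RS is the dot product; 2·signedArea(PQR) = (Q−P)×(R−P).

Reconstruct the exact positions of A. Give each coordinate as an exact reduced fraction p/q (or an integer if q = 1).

A = (5/3, -8)

1. A_x = 5/3  [2·signedArea(ACD) = -43/3 ∩ 2·signedArea(ADB) = -43/3]
2. A_y = -8  [2·signedArea(ACD) = -43/3 ∩ 2·signedArea(ADB) = -43/3]
   → A = (5/3, -8)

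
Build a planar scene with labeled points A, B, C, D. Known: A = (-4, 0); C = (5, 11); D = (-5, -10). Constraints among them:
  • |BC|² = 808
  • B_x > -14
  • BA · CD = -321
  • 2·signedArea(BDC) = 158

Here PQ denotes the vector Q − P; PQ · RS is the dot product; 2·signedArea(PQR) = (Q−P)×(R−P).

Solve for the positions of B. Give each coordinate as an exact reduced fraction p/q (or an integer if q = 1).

1. B_x = -13  [BA · CD = -321 ∩ 2·signedArea(BDC) = 158]
2. B_y = -11  [BA · CD = -321 ∩ 2·signedArea(BDC) = 158]
   → B = (-13, -11)

B = (-13, -11)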